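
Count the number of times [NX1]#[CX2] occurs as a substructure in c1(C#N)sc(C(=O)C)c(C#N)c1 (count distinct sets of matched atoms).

[NX1]#[CX2] is the SMARTS for a nitrile: a nitrogen triple-bonded to a two-connected carbon.
The molecule carries 2 separate instances of a nitrile (-C#N) meeting every constraint; each maps to a distinct set of atoms, giving 2 matches.

2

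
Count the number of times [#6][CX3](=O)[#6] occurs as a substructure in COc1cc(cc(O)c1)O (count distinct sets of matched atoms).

0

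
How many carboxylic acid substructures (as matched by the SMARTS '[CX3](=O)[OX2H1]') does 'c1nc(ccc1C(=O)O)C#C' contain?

1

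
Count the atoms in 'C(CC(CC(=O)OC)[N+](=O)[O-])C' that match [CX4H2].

3

The query [CX4H2] means: sp3 carbon (X4) with exactly two hydrogens.
Check the 12 heavy atoms by environment: 3× C (H2, X4) → match; 1× C (H1, X4) → no; 1× C (H0, X3) → no; 2× O (H0, X1) → no; 1× O (H0, X2) → no; 2× C (H3, X4) → no; 1× N (charge +1, H0, X3) → no; 1× O (charge -1, H0, X1) → no.
That gives 3 matching atoms.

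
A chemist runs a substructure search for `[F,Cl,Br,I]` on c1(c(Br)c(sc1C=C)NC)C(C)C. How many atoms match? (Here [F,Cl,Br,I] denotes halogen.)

1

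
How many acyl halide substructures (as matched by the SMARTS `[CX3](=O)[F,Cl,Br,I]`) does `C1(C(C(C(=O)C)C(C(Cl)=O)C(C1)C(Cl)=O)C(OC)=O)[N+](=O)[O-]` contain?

2

[CX3](=O)[F,Cl,Br,I] is the SMARTS for an acyl halide: a carbonyl carbon bonded to a halogen.
The molecule carries 2 separate instances of an acyl chloride (-C(=O)Cl) meeting every constraint; each maps to a distinct set of atoms, giving 2 matches.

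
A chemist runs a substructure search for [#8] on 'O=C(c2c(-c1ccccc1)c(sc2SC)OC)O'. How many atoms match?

3

The query [#8] means: #8 matches any oxygen atom.
Check the 18 heavy atoms by environment: 1× s (aromatic) → no; 10× c (aromatic) → no; 3× C → no; 3× O → match; 1× S → no.
That gives 3 matching atoms.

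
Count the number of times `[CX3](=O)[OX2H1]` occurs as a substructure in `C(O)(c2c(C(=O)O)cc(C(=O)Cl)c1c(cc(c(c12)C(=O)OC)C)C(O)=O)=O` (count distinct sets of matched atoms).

3

[CX3](=O)[OX2H1] is the SMARTS for a carboxylic acid: an sp2 carbon double-bonded to O and single-bonded to an -OH oxygen.
The molecule carries 3 separate instances of a carboxylic acid group (-C(=O)OH) meeting every constraint; each maps to a distinct set of atoms, giving 3 matches.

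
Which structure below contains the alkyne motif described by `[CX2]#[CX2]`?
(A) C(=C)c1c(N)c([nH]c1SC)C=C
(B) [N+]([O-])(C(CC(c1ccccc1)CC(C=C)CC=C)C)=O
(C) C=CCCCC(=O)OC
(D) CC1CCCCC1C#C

[CX2]#[CX2] describes a carbon-carbon triple bond (an alkyne).
(A) has a vinyl group (-CH=CH2) but the C=C is a double bond; both carbons are CX3, not CX2.
(B) has a vinyl group (-CH=CH2) but the C=C is a double bond; both carbons are CX3, not CX2.
(C) has a vinyl group (-CH=CH2) but the C=C is a double bond; both carbons are CX3, not CX2.
(D) contains an ethynyl group (-C#CH), which satisfies every atom and bond constraint.
So the answer is (D).

D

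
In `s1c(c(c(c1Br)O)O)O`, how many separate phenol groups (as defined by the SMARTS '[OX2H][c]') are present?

3

[OX2H][c] is the SMARTS for a phenol: a hydroxyl oxygen attached to an aromatic carbon.
The molecule carries 3 separate instances of a hydroxyl group (-OH) meeting every constraint; each maps to a distinct set of atoms, giving 3 matches.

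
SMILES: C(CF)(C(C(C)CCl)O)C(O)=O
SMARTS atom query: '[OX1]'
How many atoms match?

The query [OX1] means: aliphatic oxygen with one total connection — typically a carbonyl =O or an oxide.
Check the 12 heavy atoms by environment: 6× C (X4) → no; 1× C (X3) → no; 1× O (X1) → match; 2× O (X2) → no; 1× Cl (X1) → no; 1× F (X1) → no.
That gives 1 matching atom.

1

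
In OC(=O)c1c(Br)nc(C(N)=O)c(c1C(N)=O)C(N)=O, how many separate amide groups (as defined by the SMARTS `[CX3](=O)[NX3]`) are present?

[CX3](=O)[NX3] is the SMARTS for an amide: a carbonyl carbon bonded to a trivalent nitrogen.
The molecule carries 3 separate instances of a primary amide (-C(=O)NH2) meeting every constraint; each maps to a distinct set of atoms, giving 3 matches.

3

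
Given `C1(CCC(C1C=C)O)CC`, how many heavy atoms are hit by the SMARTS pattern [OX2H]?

The query [OX2H] means: aliphatic oxygen with two connections, one of which is H — an -OH oxygen.
Check the 10 heavy atoms by environment: 3× C (H2, X4) → no; 3× C (H1, X4) → no; 1× O (H1, X2) → match; 1× C (H1, X3) → no; 1× C (H2, X3) → no; 1× C (H3, X4) → no.
That gives 1 matching atom.

1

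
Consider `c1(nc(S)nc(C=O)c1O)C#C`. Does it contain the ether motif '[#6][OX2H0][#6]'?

No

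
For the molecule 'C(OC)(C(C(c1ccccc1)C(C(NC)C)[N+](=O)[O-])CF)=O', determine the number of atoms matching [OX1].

The query [OX1] means: aliphatic oxygen with one total connection — typically a carbonyl =O or an oxide.
Check the 22 heavy atoms by environment: 8× C (X4) → no; 1× C (X3) → no; 2× O (X1) → match; 1× O (X2) → no; 1× N (X3) → no; 1× F (X1) → no; 6× c (aromatic, X3) → no; 1× N (charge +1, X3) → no; 1× O (charge -1, X1) → match.
Summing the matching environments: 2 + 1 = 3 matching atoms.

3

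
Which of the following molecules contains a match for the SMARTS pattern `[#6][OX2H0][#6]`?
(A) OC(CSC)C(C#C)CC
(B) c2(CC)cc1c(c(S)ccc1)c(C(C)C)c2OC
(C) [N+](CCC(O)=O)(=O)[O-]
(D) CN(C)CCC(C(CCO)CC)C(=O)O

B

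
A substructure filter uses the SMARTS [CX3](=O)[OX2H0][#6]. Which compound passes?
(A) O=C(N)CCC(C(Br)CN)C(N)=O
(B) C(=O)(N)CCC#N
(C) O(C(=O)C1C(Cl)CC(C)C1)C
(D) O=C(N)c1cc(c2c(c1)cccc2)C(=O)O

C

[CX3](=O)[OX2H0][#6] describes a carbonyl carbon bonded to an oxygen that is itself bonded to carbon (no H on that O) (an ester).
(A) has a primary amide (-C(=O)NH2) but the carbonyl is bonded to N, not to an O-C linkage.
(B) has a primary amide (-C(=O)NH2) but the carbonyl is bonded to N, not to an O-C linkage.
(C) contains a methyl-ester group (-C(=O)OCH3), which satisfies every atom and bond constraint.
(D) has a primary amide (-C(=O)NH2) but the carbonyl is bonded to N, not to an O-C linkage.
So the answer is (C).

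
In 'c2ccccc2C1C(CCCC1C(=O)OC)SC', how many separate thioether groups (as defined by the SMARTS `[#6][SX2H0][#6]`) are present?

[#6][SX2H0][#6] is the SMARTS for a thioether: an aliphatic sulfur bridging two carbons with no H on the sulfur.
Exactly one fragment in the molecule meets all constraints, giving 1 match.

1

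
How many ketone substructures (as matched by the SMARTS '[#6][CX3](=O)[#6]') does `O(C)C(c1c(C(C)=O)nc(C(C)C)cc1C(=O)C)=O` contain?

[#6][CX3](=O)[#6] is the SMARTS for a ketone: a carbonyl carbon (no H) flanked by two carbons.
The molecule carries 2 separate instances of an acetyl/ketone group (-C(=O)CH3) meeting every constraint; each maps to a distinct set of atoms, giving 2 matches.

2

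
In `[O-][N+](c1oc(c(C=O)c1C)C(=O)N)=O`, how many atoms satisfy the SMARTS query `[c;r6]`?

Check the 14 heavy atoms by environment: 1× o (aromatic, in 5-ring) → no; 4× c (aromatic, in 5-ring) → no; 3× C (acyclic) → no; 3× O (acyclic) → no; 1× N (charge +1, acyclic) → no; 1× O (charge -1, acyclic) → no; 1× N (acyclic) → no.
No environment satisfies the query, so 0 matching atoms.

0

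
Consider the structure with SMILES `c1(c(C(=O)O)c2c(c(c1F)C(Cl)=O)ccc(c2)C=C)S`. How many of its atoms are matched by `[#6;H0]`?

Check the 20 heavy atoms by environment: 7× c (aromatic, H0) → match; 3× c (aromatic, H1) → no; 2× C (H0) → match; 2× O (H0) → no; 1× O (H1) → no; 1× F (H0) → no; 1× S (H1) → no; 1× C (H1) → no; 1× C (H2) → no; 1× Cl (H0) → no.
Summing the matching environments: 7 + 2 = 9 matching atoms.

9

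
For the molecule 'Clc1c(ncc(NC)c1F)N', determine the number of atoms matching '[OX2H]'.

0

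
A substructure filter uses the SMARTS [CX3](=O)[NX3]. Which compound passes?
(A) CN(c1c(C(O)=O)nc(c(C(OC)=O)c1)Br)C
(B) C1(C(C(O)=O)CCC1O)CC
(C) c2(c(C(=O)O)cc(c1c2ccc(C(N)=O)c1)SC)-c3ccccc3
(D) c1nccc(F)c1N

C

[CX3](=O)[NX3] describes a carbonyl carbon bonded to a trivalent nitrogen (an amide).
(A) has a carboxylic acid group (-C(=O)OH) but the carbonyl is bonded to O, not to an NX3 nitrogen.
(B) has a carboxylic acid group (-C(=O)OH) but the carbonyl is bonded to O, not to an NX3 nitrogen.
(C) contains a primary amide (-C(=O)NH2), which satisfies every atom and bond constraint.
(D) has a primary amino group (-NH2) but the -NH2 is not attached to a carbonyl carbon.
So the answer is (C).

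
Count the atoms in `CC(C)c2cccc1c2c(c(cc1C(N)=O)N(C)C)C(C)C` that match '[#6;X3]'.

Check the 22 heavy atoms by environment: 10× c (aromatic, X3) → match; 8× C (X4) → no; 1× C (X3) → match; 1× O (X1) → no; 2× N (X3) → no.
Summing the matching environments: 10 + 1 = 11 matching atoms.

11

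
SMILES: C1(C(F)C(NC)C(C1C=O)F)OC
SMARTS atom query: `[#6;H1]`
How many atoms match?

The query [#6;H1] means: any carbon bearing exactly one hydrogen.
Check the 13 heavy atoms by environment: 6× C (H1) → match; 2× F (H0) → no; 1× N (H1) → no; 2× C (H3) → no; 2× O (H0) → no.
That gives 6 matching atoms.

6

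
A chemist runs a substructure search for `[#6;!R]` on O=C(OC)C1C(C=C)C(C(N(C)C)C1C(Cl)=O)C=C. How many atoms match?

9

Check the 19 heavy atoms by environment: 5× C (in 5-ring) → no; 9× C (acyclic) → match; 3× O (acyclic) → no; 1× N (acyclic) → no; 1× Cl (acyclic) → no.
That gives 9 matching atoms.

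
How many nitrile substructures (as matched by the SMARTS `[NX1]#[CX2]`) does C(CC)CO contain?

0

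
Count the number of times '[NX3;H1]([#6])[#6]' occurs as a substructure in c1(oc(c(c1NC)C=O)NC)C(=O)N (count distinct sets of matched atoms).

[NX3;H1]([#6])[#6] is the SMARTS for a secondary amine: a trivalent nitrogen with one H, bonded to two carbons.
The molecule carries 2 separate instances of an N-methylamino group (-NHCH3) meeting every constraint; each maps to a distinct set of atoms, giving 2 matches.

2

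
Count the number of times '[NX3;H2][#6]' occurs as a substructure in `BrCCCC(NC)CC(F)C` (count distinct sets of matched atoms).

0

[NX3;H2][#6] is the SMARTS for a primary amine: a trivalent nitrogen with two H attached to carbon.
The molecule has an N-methylamino group (-NHCH3), but the nitrogen bears two carbons and only one H (H1), not H2; nothing else fits, so there are 0 matches.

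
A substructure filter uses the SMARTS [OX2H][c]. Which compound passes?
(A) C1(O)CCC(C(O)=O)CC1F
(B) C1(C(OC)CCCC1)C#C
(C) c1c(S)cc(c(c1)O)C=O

C

[OX2H][c] describes a hydroxyl oxygen attached to an aromatic carbon (a phenol).
(A) has a hydroxyl group (-OH) but the -OH is on an aliphatic carbon, not an aromatic c.
(B) has a methoxy ether (-OCH3) but the oxygen has H0, not H1.
(C) contains a hydroxyl group (-OH), which satisfies every atom and bond constraint.
So the answer is (C).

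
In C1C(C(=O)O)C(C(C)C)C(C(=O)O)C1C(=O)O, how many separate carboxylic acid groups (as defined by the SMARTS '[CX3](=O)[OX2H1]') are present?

3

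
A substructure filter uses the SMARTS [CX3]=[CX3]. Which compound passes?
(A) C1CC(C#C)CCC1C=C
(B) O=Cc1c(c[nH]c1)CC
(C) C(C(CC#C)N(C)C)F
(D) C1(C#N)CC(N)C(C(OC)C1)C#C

A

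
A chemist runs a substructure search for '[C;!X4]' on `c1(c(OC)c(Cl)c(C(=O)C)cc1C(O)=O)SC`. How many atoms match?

The query [C;!X4] means: aliphatic carbon that does not have four total connections.
Check the 17 heavy atoms by environment: 6× c (aromatic, X3) → no; 1× S (X2) → no; 3× C (X4) → no; 2× C (X3) → match; 2× O (X1) → no; 2× O (X2) → no; 1× Cl (X1) → no.
That gives 2 matching atoms.

2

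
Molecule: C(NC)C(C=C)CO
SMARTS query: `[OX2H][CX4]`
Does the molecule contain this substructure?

Yes

The pattern [OX2H][CX4] describes a hydroxyl oxygen bound to an sp3 (X4) carbon — an aliphatic alcohol.
The molecule carries a hydroxyl group (-OH), whose atoms satisfy every constraint of the query, so the pattern matches.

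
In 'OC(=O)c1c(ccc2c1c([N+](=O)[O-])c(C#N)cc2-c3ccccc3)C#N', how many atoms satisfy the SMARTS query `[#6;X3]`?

17

Check the 26 heavy atoms by environment: 16× c (aromatic, X3) → match; 1× C (X3) → match; 2× O (X1) → no; 1× O (X2) → no; 2× C (X2) → no; 2× N (X1) → no; 1× N (charge +1, X3) → no; 1× O (charge -1, X1) → no.
Summing the matching environments: 16 + 1 = 17 matching atoms.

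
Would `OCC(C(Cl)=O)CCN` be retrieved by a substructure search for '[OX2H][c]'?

No

The pattern [OX2H][c] describes a hydroxyl oxygen attached to an aromatic carbon — a phenol.
The closest candidate here is a hydroxyl group (-OH), but the -OH is on an aliphatic carbon, not an aromatic c. No other fragment satisfies the full query, so there is no match.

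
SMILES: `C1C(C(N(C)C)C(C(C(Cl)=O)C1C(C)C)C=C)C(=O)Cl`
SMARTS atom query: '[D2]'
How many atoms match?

2

The query [D2] means: atom with exactly two heavy-atom neighbours.
Check the 20 heavy atoms by environment: 8× C (D3) → no; 2× C (D2) → match; 5× C (D1) → no; 2× O (D1) → no; 2× Cl (D1) → no; 1× N (D3) → no.
That gives 2 matching atoms.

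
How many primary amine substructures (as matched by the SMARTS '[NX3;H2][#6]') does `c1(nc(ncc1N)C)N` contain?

[NX3;H2][#6] is the SMARTS for a primary amine: a trivalent nitrogen with two H attached to carbon.
The molecule carries 2 separate instances of a primary amino group (-NH2) meeting every constraint; each maps to a distinct set of atoms, giving 2 matches.

2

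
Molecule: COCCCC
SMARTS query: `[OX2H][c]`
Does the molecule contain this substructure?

The pattern [OX2H][c] describes a hydroxyl oxygen attached to an aromatic carbon — a phenol.
The closest candidate here is a methoxy ether (-OCH3), but the oxygen has H0, not H1. No other fragment satisfies the full query, so there is no match.

No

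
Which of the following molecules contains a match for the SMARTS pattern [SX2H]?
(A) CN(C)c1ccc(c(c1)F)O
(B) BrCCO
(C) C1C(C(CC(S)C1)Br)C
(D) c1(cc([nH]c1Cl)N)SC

[SX2H] describes an aliphatic sulfur with two connections, one being H (a thiol).
(A) has a hydroxyl group (-OH) but it is an -OH, not an -SH.
(B) has a hydroxyl group (-OH) but it is an -OH, not an -SH.
(C) contains a thiol (-SH), which satisfies every atom and bond constraint.
(D) has a methylthio ether (-SCH3) but the sulfur has H0 (bonded to two carbons), not H1.
So the answer is (C).

C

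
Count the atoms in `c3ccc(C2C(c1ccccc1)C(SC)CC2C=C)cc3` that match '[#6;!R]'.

3

Check the 21 heavy atoms by environment: 5× C (in 5-ring) → no; 1× S (acyclic) → no; 3× C (acyclic) → match; 12× c (aromatic, in 6-ring) → no.
That gives 3 matching atoms.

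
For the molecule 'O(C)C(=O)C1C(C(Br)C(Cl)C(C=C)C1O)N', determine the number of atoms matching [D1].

7

Check the 16 heavy atoms by environment: 7× C (D3) → no; 1× C (D2) → no; 2× C (D1) → match; 1× N (D1) → match; 2× O (D1) → match; 1× Cl (D1) → match; 1× Br (D1) → match; 1× O (D2) → no.
Summing the matching environments: 2 + 1 + 2 + 1 + 1 = 7 matching atoms.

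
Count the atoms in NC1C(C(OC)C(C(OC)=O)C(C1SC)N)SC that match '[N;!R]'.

2

Check the 18 heavy atoms by environment: 6× C (in 6-ring) → no; 2× N (acyclic) → match; 3× O (acyclic) → no; 5× C (acyclic) → no; 2× S (acyclic) → no.
That gives 2 matching atoms.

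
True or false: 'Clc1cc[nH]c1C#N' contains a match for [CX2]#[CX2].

False

The pattern [CX2]#[CX2] describes a carbon-carbon triple bond — an alkyne.
The closest candidate here is a nitrile (-C#N), but the triple bond is C#N, not C#C. No other fragment satisfies the full query, so there is no match.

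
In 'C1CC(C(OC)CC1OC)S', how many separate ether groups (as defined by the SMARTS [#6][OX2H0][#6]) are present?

[#6][OX2H0][#6] is the SMARTS for an ether: an aliphatic oxygen bridging two carbons with no H on the oxygen.
The molecule carries 2 separate instances of a methoxy ether (-OCH3) meeting every constraint; each maps to a distinct set of atoms, giving 2 matches.

2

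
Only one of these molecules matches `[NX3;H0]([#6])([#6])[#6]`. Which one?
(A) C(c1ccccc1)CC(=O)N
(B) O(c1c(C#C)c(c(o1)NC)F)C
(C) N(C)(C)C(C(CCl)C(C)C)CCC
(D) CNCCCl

C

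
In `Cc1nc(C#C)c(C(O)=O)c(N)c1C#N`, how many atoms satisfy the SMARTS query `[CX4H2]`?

0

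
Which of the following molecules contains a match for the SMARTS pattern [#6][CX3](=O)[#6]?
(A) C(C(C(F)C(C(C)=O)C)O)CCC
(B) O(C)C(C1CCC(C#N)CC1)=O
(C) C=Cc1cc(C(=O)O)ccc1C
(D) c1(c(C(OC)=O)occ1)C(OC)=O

[#6][CX3](=O)[#6] describes a carbonyl carbon (no H) flanked by two carbons (a ketone).
(A) contains an acetyl/ketone group (-C(=O)CH3), which satisfies every atom and bond constraint.
(B) has a methyl-ester group (-C(=O)OCH3) but one neighbour of the carbonyl carbon is O, not C.
(C) has a carboxylic acid group (-C(=O)OH) but one neighbour of the carbonyl carbon is O, not C.
(D) has a methyl-ester group (-C(=O)OCH3) but one neighbour of the carbonyl carbon is O, not C.
So the answer is (A).

A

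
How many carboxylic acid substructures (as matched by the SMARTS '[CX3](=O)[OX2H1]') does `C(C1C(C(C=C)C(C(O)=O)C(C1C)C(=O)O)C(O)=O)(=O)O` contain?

[CX3](=O)[OX2H1] is the SMARTS for a carboxylic acid: an sp2 carbon double-bonded to O and single-bonded to an -OH oxygen.
The molecule carries 4 separate instances of a carboxylic acid group (-C(=O)OH) meeting every constraint; each maps to a distinct set of atoms, giving 4 matches.

4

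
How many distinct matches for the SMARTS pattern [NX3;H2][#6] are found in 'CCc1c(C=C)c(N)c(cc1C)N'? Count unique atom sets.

2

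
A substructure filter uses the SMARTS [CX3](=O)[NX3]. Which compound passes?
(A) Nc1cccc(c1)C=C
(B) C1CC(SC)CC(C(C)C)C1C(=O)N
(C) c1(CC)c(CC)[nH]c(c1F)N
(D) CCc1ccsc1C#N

B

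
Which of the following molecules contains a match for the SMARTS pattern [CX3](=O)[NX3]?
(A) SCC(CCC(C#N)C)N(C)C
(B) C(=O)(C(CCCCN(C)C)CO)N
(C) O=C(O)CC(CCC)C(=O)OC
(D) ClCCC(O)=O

B

[CX3](=O)[NX3] describes a carbonyl carbon bonded to a trivalent nitrogen (an amide).
(A) has a nitrile (-C#N) but the nitrile N is NX1 (triple-bonded), not NX3.
(B) contains a primary amide (-C(=O)NH2), which satisfies every atom and bond constraint.
(C) has a carboxylic acid group (-C(=O)OH) but the carbonyl is bonded to O, not to an NX3 nitrogen.
(D) has a carboxylic acid group (-C(=O)OH) but the carbonyl is bonded to O, not to an NX3 nitrogen.
So the answer is (B).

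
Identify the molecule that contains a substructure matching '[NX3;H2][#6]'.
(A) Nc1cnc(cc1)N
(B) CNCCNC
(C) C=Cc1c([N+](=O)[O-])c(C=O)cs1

A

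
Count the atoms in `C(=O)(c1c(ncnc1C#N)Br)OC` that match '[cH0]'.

The query [cH0] means: aromatic carbon with no attached hydrogen (substituted or ring-fusion).
Check the 13 heavy atoms by environment: 2× n (aromatic, H0) → no; 1× c (aromatic, H1) → no; 3× c (aromatic, H0) → match; 1× Br (H0) → no; 2× C (H0) → no; 2× O (H0) → no; 1× C (H3) → no; 1× N (H0) → no.
That gives 3 matching atoms.

3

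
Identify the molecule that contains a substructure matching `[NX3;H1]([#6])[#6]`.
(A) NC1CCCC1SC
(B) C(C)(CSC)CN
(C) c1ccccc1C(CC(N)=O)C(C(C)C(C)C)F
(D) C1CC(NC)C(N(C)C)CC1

[NX3;H1]([#6])[#6] describes a trivalent nitrogen with one H, bonded to two carbons (a secondary amine).
(A) has a primary amino group (-NH2) but the nitrogen has H2 and only one carbon neighbour.
(B) has a primary amino group (-NH2) but the nitrogen has H2 and only one carbon neighbour.
(C) has a primary amide (-C(=O)NH2) but the -C(=O)NH2 nitrogen has H2, not H1.
(D) contains an N-methylamino group (-NHCH3), which satisfies every atom and bond constraint.
So the answer is (D).

D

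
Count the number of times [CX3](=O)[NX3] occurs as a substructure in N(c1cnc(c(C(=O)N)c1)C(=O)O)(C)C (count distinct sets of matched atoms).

[CX3](=O)[NX3] is the SMARTS for an amide: a carbonyl carbon bonded to a trivalent nitrogen.
Exactly one fragment in the molecule meets all constraints, giving 1 match.

1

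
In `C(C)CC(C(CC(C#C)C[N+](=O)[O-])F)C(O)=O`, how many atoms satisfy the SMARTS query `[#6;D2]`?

5

The query [#6;D2] means: any carbon bonded to exactly two heavy atoms.
Check the 17 heavy atoms by environment: 5× C (D2) → match; 4× C (D3) → no; 1× F (D1) → no; 3× O (D1) → no; 2× C (D1) → no; 1× N (charge +1, D3) → no; 1× O (charge -1, D1) → no.
That gives 5 matching atoms.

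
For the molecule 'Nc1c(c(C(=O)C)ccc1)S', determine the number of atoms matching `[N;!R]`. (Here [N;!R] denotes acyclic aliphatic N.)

Check the 11 heavy atoms by environment: 6× c (aromatic, in 6-ring) → no; 2× C (acyclic) → no; 1× O (acyclic) → no; 1× N (acyclic) → match; 1× S (acyclic) → no.
That gives 1 matching atom.

1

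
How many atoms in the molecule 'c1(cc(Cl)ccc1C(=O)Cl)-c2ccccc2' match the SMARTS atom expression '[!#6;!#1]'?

The query [!#6;!#1] means: not carbon and not hydrogen — any heteroatom.
Check the 16 heavy atoms by environment: 12× c (aromatic) → no; 1× C → no; 1× O → match; 2× Cl → match.
Summing the matching environments: 1 + 2 = 3 matching atoms.

3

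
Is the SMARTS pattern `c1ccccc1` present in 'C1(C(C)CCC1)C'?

No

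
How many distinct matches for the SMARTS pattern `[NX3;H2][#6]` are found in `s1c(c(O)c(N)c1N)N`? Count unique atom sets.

3

[NX3;H2][#6] is the SMARTS for a primary amine: a trivalent nitrogen with two H attached to carbon.
The molecule carries 3 separate instances of a primary amino group (-NH2) meeting every constraint; each maps to a distinct set of atoms, giving 3 matches.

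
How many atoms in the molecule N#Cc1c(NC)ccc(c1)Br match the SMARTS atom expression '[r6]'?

6

The query [r6] means: r6 matches atoms in a six-membered ring.
Check the 11 heavy atoms by environment: 6× c (aromatic, in 6-ring) → match; 2× N (acyclic) → no; 2× C (acyclic) → no; 1× Br (acyclic) → no.
That gives 6 matching atoms.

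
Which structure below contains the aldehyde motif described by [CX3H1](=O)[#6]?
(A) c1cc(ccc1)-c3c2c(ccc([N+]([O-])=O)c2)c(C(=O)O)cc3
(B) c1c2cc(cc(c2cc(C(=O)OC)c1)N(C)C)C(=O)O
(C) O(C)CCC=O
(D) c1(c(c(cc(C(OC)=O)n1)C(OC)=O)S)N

C

[CX3H1](=O)[#6] describes an sp2 carbon with one H, double-bonded to O and single-bonded to carbon (an aldehyde).
(A) has a carboxylic acid group (-C(=O)OH) but the carbonyl carbon has H0 and is bonded to O, not H1.
(B) has a carboxylic acid group (-C(=O)OH) but the carbonyl carbon has H0 and is bonded to O, not H1.
(C) contains an aldehyde (-CHO), which satisfies every atom and bond constraint.
(D) has a methyl-ester group (-C(=O)OCH3) but the carbonyl carbon has H0, not H1.
So the answer is (C).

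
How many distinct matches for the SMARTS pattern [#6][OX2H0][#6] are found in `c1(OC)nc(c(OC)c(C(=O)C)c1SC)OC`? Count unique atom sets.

3

[#6][OX2H0][#6] is the SMARTS for an ether: an aliphatic oxygen bridging two carbons with no H on the oxygen.
The molecule carries 3 separate instances of a methoxy ether (-OCH3) meeting every constraint; each maps to a distinct set of atoms, giving 3 matches.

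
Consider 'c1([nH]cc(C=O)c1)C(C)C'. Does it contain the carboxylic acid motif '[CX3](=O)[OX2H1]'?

No

The pattern [CX3](=O)[OX2H1] describes an sp2 carbon double-bonded to O and single-bonded to an -OH oxygen — a carboxylic acid.
The closest candidate here is an aldehyde (-CHO), but there is no singly-bonded oxygen on the carbonyl carbon. No other fragment satisfies the full query, so there is no match.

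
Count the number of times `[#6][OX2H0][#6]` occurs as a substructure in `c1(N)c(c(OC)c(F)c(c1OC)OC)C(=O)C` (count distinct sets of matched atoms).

[#6][OX2H0][#6] is the SMARTS for an ether: an aliphatic oxygen bridging two carbons with no H on the oxygen.
The molecule carries 3 separate instances of a methoxy ether (-OCH3) meeting every constraint; each maps to a distinct set of atoms, giving 3 matches.

3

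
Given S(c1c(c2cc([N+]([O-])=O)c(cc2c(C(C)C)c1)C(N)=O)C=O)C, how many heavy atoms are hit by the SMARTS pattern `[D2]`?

5

The query [D2] means: atom with exactly two heavy-atom neighbours.
Check the 23 heavy atoms by environment: 7× c (aromatic, D3) → no; 3× c (aromatic, D2) → match; 2× C (D3) → no; 3× C (D1) → no; 3× O (D1) → no; 1× N (D1) → no; 1× C (D2) → match; 1× S (D2) → match; 1× N (charge +1, D3) → no; 1× O (charge -1, D1) → no.
Summing the matching environments: 3 + 1 + 1 = 5 matching atoms.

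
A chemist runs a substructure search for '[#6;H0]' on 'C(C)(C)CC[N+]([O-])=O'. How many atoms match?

0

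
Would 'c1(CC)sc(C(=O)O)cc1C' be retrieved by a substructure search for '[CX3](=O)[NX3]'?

No

The pattern [CX3](=O)[NX3] describes a carbonyl carbon bonded to a trivalent nitrogen — an amide.
The closest candidate here is a carboxylic acid group (-C(=O)OH), but the carbonyl is bonded to O, not to an NX3 nitrogen. No other fragment satisfies the full query, so there is no match.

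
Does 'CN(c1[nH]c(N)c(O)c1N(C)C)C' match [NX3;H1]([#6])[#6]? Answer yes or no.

No

The pattern [NX3;H1]([#6])[#6] describes a trivalent nitrogen with one H, bonded to two carbons — a secondary amine.
The closest candidate here is a primary amino group (-NH2), but the nitrogen has H2 and only one carbon neighbour. No other fragment satisfies the full query, so there is no match.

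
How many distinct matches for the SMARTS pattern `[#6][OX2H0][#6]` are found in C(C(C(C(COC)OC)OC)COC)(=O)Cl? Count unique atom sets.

[#6][OX2H0][#6] is the SMARTS for an ether: an aliphatic oxygen bridging two carbons with no H on the oxygen.
The molecule carries 4 separate instances of a methoxy ether (-OCH3) meeting every constraint; each maps to a distinct set of atoms, giving 4 matches.

4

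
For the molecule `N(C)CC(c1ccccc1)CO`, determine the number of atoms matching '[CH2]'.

2

Check the 12 heavy atoms by environment: 2× C (H2) → match; 1× C (H1) → no; 1× O (H1) → no; 1× c (aromatic, H0) → no; 5× c (aromatic, H1) → no; 1× N (H1) → no; 1× C (H3) → no.
That gives 2 matching atoms.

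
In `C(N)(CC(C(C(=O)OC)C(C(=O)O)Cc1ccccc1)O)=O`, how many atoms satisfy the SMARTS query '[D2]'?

8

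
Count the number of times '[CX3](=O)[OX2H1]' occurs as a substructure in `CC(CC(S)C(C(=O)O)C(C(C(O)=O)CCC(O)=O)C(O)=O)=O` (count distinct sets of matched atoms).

[CX3](=O)[OX2H1] is the SMARTS for a carboxylic acid: an sp2 carbon double-bonded to O and single-bonded to an -OH oxygen.
The molecule carries 4 separate instances of a carboxylic acid group (-C(=O)OH) meeting every constraint; each maps to a distinct set of atoms, giving 4 matches.

4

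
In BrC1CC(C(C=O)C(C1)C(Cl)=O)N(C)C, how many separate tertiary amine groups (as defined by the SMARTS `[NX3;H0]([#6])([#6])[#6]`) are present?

1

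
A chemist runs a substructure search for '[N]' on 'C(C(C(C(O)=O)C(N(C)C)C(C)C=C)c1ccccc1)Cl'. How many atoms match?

Check the 21 heavy atoms by environment: 11× C → no; 1× Cl → no; 6× c (aromatic) → no; 1× N → match; 2× O → no.
That gives 1 matching atom.

1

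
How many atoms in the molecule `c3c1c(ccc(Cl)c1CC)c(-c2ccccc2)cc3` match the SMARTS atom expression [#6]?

18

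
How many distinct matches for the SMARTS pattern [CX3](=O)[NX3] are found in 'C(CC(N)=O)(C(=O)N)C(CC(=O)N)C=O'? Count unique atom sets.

3

[CX3](=O)[NX3] is the SMARTS for an amide: a carbonyl carbon bonded to a trivalent nitrogen.
The molecule carries 3 separate instances of a primary amide (-C(=O)NH2) meeting every constraint; each maps to a distinct set of atoms, giving 3 matches.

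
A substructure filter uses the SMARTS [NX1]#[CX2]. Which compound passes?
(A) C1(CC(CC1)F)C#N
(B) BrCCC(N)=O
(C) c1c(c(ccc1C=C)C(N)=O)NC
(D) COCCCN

A

[NX1]#[CX2] describes a nitrogen triple-bonded to a two-connected carbon (a nitrile).
(A) contains a nitrile (-C#N), which satisfies every atom and bond constraint.
(B) has a primary amide (-C(=O)NH2) but the nitrogen is NX3, not NX1.
(C) has a primary amide (-C(=O)NH2) but the nitrogen is NX3, not NX1.
(D) has a primary amino group (-NH2) but the nitrogen is NX3 (three connections), not NX1 triple-bonded.
So the answer is (A).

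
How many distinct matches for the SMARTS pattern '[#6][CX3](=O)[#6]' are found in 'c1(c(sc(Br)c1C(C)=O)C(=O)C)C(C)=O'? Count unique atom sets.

3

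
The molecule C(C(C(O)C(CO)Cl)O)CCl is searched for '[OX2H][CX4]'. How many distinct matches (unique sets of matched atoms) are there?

3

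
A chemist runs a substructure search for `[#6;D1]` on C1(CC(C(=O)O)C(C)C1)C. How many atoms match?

2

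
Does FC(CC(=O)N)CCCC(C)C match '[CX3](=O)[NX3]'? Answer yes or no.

The pattern [CX3](=O)[NX3] describes a carbonyl carbon bonded to a trivalent nitrogen — an amide.
The molecule carries a primary amide (-C(=O)NH2), whose atoms satisfy every constraint of the query, so the pattern matches.

Yes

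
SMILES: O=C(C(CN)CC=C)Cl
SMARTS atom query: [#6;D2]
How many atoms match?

Check the 9 heavy atoms by environment: 3× C (D2) → match; 2× C (D3) → no; 1× N (D1) → no; 1× O (D1) → no; 1× Cl (D1) → no; 1× C (D1) → no.
That gives 3 matching atoms.

3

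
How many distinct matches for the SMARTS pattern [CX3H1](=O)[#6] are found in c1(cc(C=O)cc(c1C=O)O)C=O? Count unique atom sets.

3

[CX3H1](=O)[#6] is the SMARTS for an aldehyde: an sp2 carbon with one H, double-bonded to O and single-bonded to carbon.
The molecule carries 3 separate instances of an aldehyde (-CHO) meeting every constraint; each maps to a distinct set of atoms, giving 3 matches.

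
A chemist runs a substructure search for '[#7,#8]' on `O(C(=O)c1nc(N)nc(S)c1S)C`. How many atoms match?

5

The query [#7,#8] means: nitrogen or oxygen (comma = OR).
Check the 13 heavy atoms by environment: 2× n (aromatic) → match; 4× c (aromatic) → no; 2× S → no; 1× N → match; 2× C → no; 2× O → match.
Summing the matching environments: 2 + 1 + 2 = 5 matching atoms.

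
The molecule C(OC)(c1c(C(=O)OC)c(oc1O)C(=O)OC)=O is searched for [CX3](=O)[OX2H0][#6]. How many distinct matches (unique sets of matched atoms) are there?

3

[CX3](=O)[OX2H0][#6] is the SMARTS for an ester: a carbonyl carbon bonded to an oxygen that is itself bonded to carbon (no H on that O).
The molecule carries 3 separate instances of a methyl-ester group (-C(=O)OCH3) meeting every constraint; each maps to a distinct set of atoms, giving 3 matches.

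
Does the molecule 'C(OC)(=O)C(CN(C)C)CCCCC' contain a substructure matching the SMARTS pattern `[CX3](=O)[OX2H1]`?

No

The pattern [CX3](=O)[OX2H1] describes an sp2 carbon double-bonded to O and single-bonded to an -OH oxygen — a carboxylic acid.
The closest candidate here is a methyl-ester group (-C(=O)OCH3), but the singly-bonded O has no H (OX2H0, not OX2H1). No other fragment satisfies the full query, so there is no match.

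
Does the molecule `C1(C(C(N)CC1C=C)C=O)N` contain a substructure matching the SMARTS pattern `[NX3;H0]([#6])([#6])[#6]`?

No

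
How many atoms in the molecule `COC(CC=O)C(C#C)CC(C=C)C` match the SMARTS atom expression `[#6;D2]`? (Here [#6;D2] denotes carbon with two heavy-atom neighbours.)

The query [#6;D2] means: any carbon bonded to exactly two heavy atoms.
Check the 14 heavy atoms by environment: 4× C (D1) → no; 3× C (D3) → no; 5× C (D2) → match; 1× O (D2) → no; 1× O (D1) → no.
That gives 5 matching atoms.

5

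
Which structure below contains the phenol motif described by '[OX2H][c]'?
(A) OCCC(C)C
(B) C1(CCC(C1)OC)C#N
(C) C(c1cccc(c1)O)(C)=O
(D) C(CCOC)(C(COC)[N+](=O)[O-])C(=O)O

[OX2H][c] describes a hydroxyl oxygen attached to an aromatic carbon (a phenol).
(A) has a hydroxyl group (-OH) but the -OH is on an aliphatic carbon, not an aromatic c.
(B) has a methoxy ether (-OCH3) but the oxygen has H0, not H1.
(C) contains a hydroxyl group (-OH), which satisfies every atom and bond constraint.
(D) has a methoxy ether (-OCH3) but the oxygen has H0, not H1.
So the answer is (C).

C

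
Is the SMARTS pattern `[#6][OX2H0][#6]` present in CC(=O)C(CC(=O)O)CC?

No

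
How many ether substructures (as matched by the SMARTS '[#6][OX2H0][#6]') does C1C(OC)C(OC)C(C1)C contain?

[#6][OX2H0][#6] is the SMARTS for an ether: an aliphatic oxygen bridging two carbons with no H on the oxygen.
The molecule carries 2 separate instances of a methoxy ether (-OCH3) meeting every constraint; each maps to a distinct set of atoms, giving 2 matches.

2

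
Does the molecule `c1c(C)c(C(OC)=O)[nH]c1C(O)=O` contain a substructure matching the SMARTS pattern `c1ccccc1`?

The pattern c1ccccc1 describes six aromatic carbons in a ring — a benzene ring.
The closest candidate here is a methyl group (-CH3), but no six-membered all-carbon aromatic ring is present. No other fragment satisfies the full query, so there is no match.

No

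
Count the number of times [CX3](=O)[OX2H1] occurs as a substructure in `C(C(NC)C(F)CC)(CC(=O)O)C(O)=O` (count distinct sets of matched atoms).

[CX3](=O)[OX2H1] is the SMARTS for a carboxylic acid: an sp2 carbon double-bonded to O and single-bonded to an -OH oxygen.
The molecule carries 2 separate instances of a carboxylic acid group (-C(=O)OH) meeting every constraint; each maps to a distinct set of atoms, giving 2 matches.

2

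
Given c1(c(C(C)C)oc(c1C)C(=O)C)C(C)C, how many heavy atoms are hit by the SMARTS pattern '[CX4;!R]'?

Check the 15 heavy atoms by environment: 1× o (aromatic, X2, in 5-ring) → no; 4× c (aromatic, X3, in 5-ring) → no; 8× C (X4, acyclic) → match; 1× C (X3, acyclic) → no; 1× O (X1, acyclic) → no.
That gives 8 matching atoms.

8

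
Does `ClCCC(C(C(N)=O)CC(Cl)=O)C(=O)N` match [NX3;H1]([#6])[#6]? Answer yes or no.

The pattern [NX3;H1]([#6])[#6] describes a trivalent nitrogen with one H, bonded to two carbons — a secondary amine.
The closest candidate here is a primary amide (-C(=O)NH2), but the -C(=O)NH2 nitrogen has H2, not H1. No other fragment satisfies the full query, so there is no match.

No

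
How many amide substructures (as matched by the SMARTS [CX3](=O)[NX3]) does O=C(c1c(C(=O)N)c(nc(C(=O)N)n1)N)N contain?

3

[CX3](=O)[NX3] is the SMARTS for an amide: a carbonyl carbon bonded to a trivalent nitrogen.
The molecule carries 3 separate instances of a primary amide (-C(=O)NH2) meeting every constraint; each maps to a distinct set of atoms, giving 3 matches.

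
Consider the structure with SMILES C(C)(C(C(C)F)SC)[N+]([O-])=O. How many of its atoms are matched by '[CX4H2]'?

The query [CX4H2] means: sp3 carbon (X4) with exactly two hydrogens.
Check the 11 heavy atoms by environment: 3× C (H3, X4) → no; 3× C (H1, X4) → no; 1× S (H0, X2) → no; 1× N (charge +1, H0, X3) → no; 1× O (charge -1, H0, X1) → no; 1× O (H0, X1) → no; 1× F (H0, X1) → no.
No environment satisfies the query, so 0 matching atoms.

0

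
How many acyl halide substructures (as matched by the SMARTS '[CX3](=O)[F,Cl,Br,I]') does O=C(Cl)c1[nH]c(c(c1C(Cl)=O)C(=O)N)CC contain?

[CX3](=O)[F,Cl,Br,I] is the SMARTS for an acyl halide: a carbonyl carbon bonded to a halogen.
The molecule carries 2 separate instances of an acyl chloride (-C(=O)Cl) meeting every constraint; each maps to a distinct set of atoms, giving 2 matches.

2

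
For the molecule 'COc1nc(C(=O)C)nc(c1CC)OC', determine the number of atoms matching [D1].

5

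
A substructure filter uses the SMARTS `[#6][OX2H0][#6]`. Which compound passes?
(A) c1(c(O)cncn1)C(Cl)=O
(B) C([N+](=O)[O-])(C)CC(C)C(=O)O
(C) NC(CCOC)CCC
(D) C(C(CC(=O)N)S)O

C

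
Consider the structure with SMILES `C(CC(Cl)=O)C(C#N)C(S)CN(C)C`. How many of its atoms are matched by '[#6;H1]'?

Check the 14 heavy atoms by environment: 3× C (H2) → no; 2× C (H1) → match; 2× C (H0) → no; 2× N (H0) → no; 1× O (H0) → no; 1× Cl (H0) → no; 2× C (H3) → no; 1× S (H1) → no.
That gives 2 matching atoms.

2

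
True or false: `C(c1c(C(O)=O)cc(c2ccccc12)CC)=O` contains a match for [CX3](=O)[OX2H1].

True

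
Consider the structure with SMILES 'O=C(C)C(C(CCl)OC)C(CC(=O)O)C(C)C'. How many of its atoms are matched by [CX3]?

2

The query [CX3] means: C with X3: aliphatic carbon with exactly 3 total connections.
Check the 17 heavy atoms by environment: 10× C (X4) → no; 1× Cl (X1) → no; 2× C (X3) → match; 2× O (X1) → no; 2× O (X2) → no.
That gives 2 matching atoms.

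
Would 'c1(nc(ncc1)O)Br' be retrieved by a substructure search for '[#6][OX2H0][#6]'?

No

The pattern [#6][OX2H0][#6] describes an aliphatic oxygen bridging two carbons with no H on the oxygen — an ether.
The closest candidate here is a hydroxyl group (-OH), but the oxygen has H1, not H0 bridging two carbons. No other fragment satisfies the full query, so there is no match.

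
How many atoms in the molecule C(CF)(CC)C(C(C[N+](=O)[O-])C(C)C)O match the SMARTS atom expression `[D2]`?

3

Check the 15 heavy atoms by environment: 3× C (D2) → match; 4× C (D3) → no; 1× N (charge +1, D3) → no; 1× O (charge -1, D1) → no; 2× O (D1) → no; 3× C (D1) → no; 1× F (D1) → no.
That gives 3 matching atoms.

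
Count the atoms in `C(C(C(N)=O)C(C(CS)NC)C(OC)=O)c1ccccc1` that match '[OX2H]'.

0

The query [OX2H] means: aliphatic oxygen with two connections, one of which is H — an -OH oxygen.
Check the 21 heavy atoms by environment: 2× C (H2, X4) → no; 3× C (H1, X4) → no; 1× N (H1, X3) → no; 2× C (H3, X4) → no; 1× c (aromatic, H0, X3) → no; 5× c (aromatic, H1, X3) → no; 2× C (H0, X3) → no; 2× O (H0, X1) → no; 1× N (H2, X3) → no; 1× S (H1, X2) → no; 1× O (H0, X2) → no.
No environment satisfies the query, so 0 matching atoms.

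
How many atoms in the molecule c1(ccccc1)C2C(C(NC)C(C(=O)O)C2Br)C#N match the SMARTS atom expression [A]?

13

The query [A] means: A matches any aliphatic (non-aromatic) heavy atom.
Check the 19 heavy atoms by environment: 8× C → match; 1× Br → match; 6× c (aromatic) → no; 2× O → match; 2× N → match.
Summing the matching environments: 8 + 1 + 2 + 2 = 13 matching atoms.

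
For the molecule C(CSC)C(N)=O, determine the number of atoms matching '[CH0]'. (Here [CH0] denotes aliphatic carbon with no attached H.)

1

Check the 7 heavy atoms by environment: 2× C (H2) → no; 1× C (H0) → match; 1× O (H0) → no; 1× N (H2) → no; 1× S (H0) → no; 1× C (H3) → no.
That gives 1 matching atom.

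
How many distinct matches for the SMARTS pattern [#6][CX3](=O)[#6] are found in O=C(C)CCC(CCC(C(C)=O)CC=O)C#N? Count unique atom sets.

2

[#6][CX3](=O)[#6] is the SMARTS for a ketone: a carbonyl carbon (no H) flanked by two carbons.
The molecule carries 2 separate instances of an acetyl/ketone group (-C(=O)CH3) meeting every constraint; each maps to a distinct set of atoms, giving 2 matches.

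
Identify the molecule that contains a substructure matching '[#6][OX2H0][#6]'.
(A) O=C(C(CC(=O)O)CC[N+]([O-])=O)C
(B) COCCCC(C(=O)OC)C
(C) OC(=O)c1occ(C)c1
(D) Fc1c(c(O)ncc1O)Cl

[#6][OX2H0][#6] describes an aliphatic oxygen bridging two carbons with no H on the oxygen (an ether).
(A) has a carboxylic acid group (-C(=O)OH) but the -OH oxygen has H1; the =O is OX1, not OX2.
(B) contains a methoxy ether (-OCH3), which satisfies every atom and bond constraint.
(C) has a carboxylic acid group (-C(=O)OH) but the -OH oxygen has H1; the =O is OX1, not OX2.
(D) has a hydroxyl group (-OH) but the oxygen has H1, not H0 bridging two carbons.
So the answer is (B).

B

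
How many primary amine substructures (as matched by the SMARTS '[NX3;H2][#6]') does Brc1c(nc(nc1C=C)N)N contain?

[NX3;H2][#6] is the SMARTS for a primary amine: a trivalent nitrogen with two H attached to carbon.
The molecule carries 2 separate instances of a primary amino group (-NH2) meeting every constraint; each maps to a distinct set of atoms, giving 2 matches.

2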